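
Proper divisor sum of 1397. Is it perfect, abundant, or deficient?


Proper divisors: 1, 11, 127
Sum = 1 + 11 + 127 = 139
139 < 1397 → deficient

s(1397) = 139 (deficient)


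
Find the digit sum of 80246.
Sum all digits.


8 + 0 + 2 + 4 + 6 = 20


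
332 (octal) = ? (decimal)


332 (base 8) = 218 (decimal)
218 (decimal) = 218 (base 10)


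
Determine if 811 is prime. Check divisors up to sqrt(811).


Check divisors up to sqrt(811) = 28.4781
No divisors found.
811 is prime.

Yes, 811 is prime


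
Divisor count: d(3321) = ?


3321 = 3^4 × 41^1
d(3321) = (4+1) × (1+1) = 10

10 divisors


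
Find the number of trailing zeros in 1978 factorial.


floor(1978/5) = 395
floor(1978/25) = 79
floor(1978/125) = 15
floor(1978/625) = 3
Total = 492

492 trailing zeros


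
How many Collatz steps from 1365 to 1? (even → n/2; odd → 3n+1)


1365 → 4096 → 2048 → 1024 → 512 → 256 → 128 → 64 → 32 → 16 → 8 → 4 → 2 → 1
Total steps = 13

13 steps


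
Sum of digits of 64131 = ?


6 + 4 + 1 + 3 + 1 = 15


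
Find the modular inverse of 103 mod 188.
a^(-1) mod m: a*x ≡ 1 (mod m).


Use the extended Euclidean algorithm on (188, 103); each row r = 188*s + 103*t:
r=188, s=1, t=0
r=103, s=0, t=1
q=1: r=85, s=1, t=-1   [188*(1) + 103*(-1) = 85]
q=1: r=18, s=-1, t=2   [188*(-1) + 103*(2) = 18]
q=4: r=13, s=5, t=-9   [188*(5) + 103*(-9) = 13]
q=1: r=5, s=-6, t=11   [188*(-6) + 103*(11) = 5]
q=2: r=3, s=17, t=-31   [188*(17) + 103*(-31) = 3]
q=1: r=2, s=-23, t=42   [188*(-23) + 103*(42) = 2]
q=1: r=1, s=40, t=-73   [188*(40) + 103*(-73) = 1]
q=2: r=0, s=-103, t=188   [188*(-103) + 103*(188) = 0]
GCD = 1 with t = -73, so 103*(-73) ≡ 1 (mod 188)
Inverse = -73 mod 188 = 115
Check: 103 * 115 = 11845 ≡ 1 (mod 188)

103^(-1) ≡ 115 (mod 188)


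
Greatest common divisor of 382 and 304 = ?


382 = 1 * 304 + 78
304 = 3 * 78 + 70
78 = 1 * 70 + 8
70 = 8 * 8 + 6
8 = 1 * 6 + 2
6 = 3 * 2 + 0
GCD = 2


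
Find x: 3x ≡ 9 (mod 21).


GCD(3, 21) = 3 divides 9
Divide: 1x ≡ 3 (mod 7)
x ≡ 3 (mod 7)


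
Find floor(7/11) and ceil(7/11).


7/11 = 0.6364
floor = 0
ceil = 1

floor = 0, ceil = 1


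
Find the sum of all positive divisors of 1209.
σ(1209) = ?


Divisors of 1209: 1, 3, 13, 31, 39, 93, 403, 1209
Sum = 1 + 3 + 13 + 31 + 39 + 93 + 403 + 1209 = 1792

σ(1209) = 1792


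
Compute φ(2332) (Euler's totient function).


2332 = 2^2 × 11 × 53
Prime factors: 2, 11, 53
φ(2332) = 2332 × (1-1/2) × (1-1/11) × (1-1/53)
= 2332 × 1/2 × 10/11 × 52/53 = 1040

φ(2332) = 1040


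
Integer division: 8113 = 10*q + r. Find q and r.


8113 = 10 * 811 + 3
Check: 8110 + 3 = 8113

q = 811, r = 3


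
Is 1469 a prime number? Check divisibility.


1469 / 13 = 113 (exact division)
1469 is NOT prime.

No, 1469 is not prime


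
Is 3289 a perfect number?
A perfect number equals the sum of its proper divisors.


Proper divisors of 3289: 1, 11, 13, 23, 143, 253, 299
Sum = 1 + 11 + 13 + 23 + 143 + 253 + 299 = 743

No, 3289 is not perfect (743 ≠ 3289)


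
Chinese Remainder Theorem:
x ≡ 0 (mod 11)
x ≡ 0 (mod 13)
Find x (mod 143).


M = 11*13 = 143
M1 = M/11 = 13, M2 = M/13 = 11
M1^(-1) mod 11 = 6, M2^(-1) mod 13 = 6
x = 0*13*6 + 0*11*6 = 0
0 mod 143 = 0
Check: 0 mod 11 = 0 ✓, 0 mod 13 = 0 ✓

x ≡ 0 (mod 143)


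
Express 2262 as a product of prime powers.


2262 / 2 = 1131
1131 / 3 = 377
377 / 13 = 29
29 / 29 = 1
2262 = 2 × 3 × 13 × 29


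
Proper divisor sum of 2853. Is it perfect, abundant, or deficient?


Proper divisors: 1, 3, 9, 317, 951
Sum = 1 + 3 + 9 + 317 + 951 = 1281
1281 < 2853 → deficient

s(2853) = 1281 (deficient)


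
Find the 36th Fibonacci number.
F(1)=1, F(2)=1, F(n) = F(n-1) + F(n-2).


Sequence: 1, 1, 2, 3, 5, 8, 13, 21, 34, 55, 89, 144, 233, 377, 610, 987, 1597, 2584, 4181, 6765, 10946, 17711, 28657, 46368, 75025, 121393, 196418, 317811, 514229, 832040, 1346269, 2178309, 3524578, 5702887, 9227465, 14930352
F(36) = 14930352


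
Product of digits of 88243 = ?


8 × 8 × 2 × 4 × 3 = 1536


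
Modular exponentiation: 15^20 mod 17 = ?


15^1 mod 17 = 15
15^2 mod 17 = 4
15^3 mod 17 = 9
15^4 mod 17 = 16
15^5 mod 17 = 2
15^6 mod 17 = 13
15^7 mod 17 = 8
15^8 mod 17 = 1
15^9 mod 17 = 15
15^10 mod 17 = 4
15^11 mod 17 = 9
15^12 mod 17 = 16
15^13 mod 17 = 2
15^14 mod 17 = 13
15^15 mod 17 = 8
15^16 mod 17 = 1
15^17 mod 17 = 15
15^18 mod 17 = 4
15^19 mod 17 = 9
15^20 mod 17 = 16


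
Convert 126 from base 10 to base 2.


126 (base 10) = 126 (decimal)
126 (decimal) = 1111110 (base 2)


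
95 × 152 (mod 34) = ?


95 × 152 = 14440
14440 mod 34 = 24


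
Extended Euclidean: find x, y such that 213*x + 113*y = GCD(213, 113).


Tabular extended Euclidean (each row: r = 213*s + 113*t):
r=213, s=1, t=0
r=113, s=0, t=1
q=1: r=100, s=1, t=-1   [213*(1) + 113*(-1) = 100]
q=1: r=13, s=-1, t=2   [213*(-1) + 113*(2) = 13]
q=7: r=9, s=8, t=-15   [213*(8) + 113*(-15) = 9]
q=1: r=4, s=-9, t=17   [213*(-9) + 113*(17) = 4]
q=2: r=1, s=26, t=-49   [213*(26) + 113*(-49) = 1]
q=4: r=0, s=-113, t=213   [213*(-113) + 113*(213) = 0]
GCD = 1; from the row with r=1: x=26, y=-49
Check: 213*(26) + 113*(-49) = 5538 - 5537 = 1

GCD = 1, x = 26, y = -49


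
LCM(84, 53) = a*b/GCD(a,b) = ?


GCD(84, 53) = 1
LCM = 84*53/1 = 4452/1 = 4452

LCM = 4452


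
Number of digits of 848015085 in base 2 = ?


848015085 in base 2 = 110010100010111010111011101101
Number of digits = 30

30 digits (base 2)


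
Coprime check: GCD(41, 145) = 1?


Euclidean algorithm:
145 = 3 * 41 + 22
41 = 1 * 22 + 19
22 = 1 * 19 + 3
19 = 6 * 3 + 1
3 = 3 * 1 + 0
GCD(41, 145) = 1

Yes, coprime (GCD = 1)


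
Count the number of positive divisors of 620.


620 = 2^2 × 5^1 × 31^1
d(620) = (2+1) × (1+1) × (1+1) = 12

12 divisors


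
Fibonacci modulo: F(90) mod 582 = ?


F(k) mod 582 for k=1..90:
1, 1, 2, 3, 5, 8, 13, 21, 34, 55, 89, 144, 233, 377, 28, 405, 433, 256, 107, 363, 470, 251, 139, 390, 529, 337, 284, 39, 323, 362, 103, 465, 568, 451, 437, 306, 161, 467, 46, 513, 559, 490, 467, 375, 260, 53, 313, 366, 97, 463, 560, 441, 419, 278, 115, 393, 508, 319, 245, 564, 227, 209, 436, 63, 499, 562, 479, 459, 356, 233, 7, 240, 247, 487, 152, 57, 209, 266, 475, 159, 52, 211, 263, 474, 155, 47, 202, 249, 451, 118
F(90) mod 582 = 118


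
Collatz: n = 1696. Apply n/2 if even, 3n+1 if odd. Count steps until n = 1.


1696 → 848 → 424 → 212 → 106 → 53 → 160 → 80 → 40 → 20 → 10 → 5 → 16 → 8 → 4 → 2 → 1
Total steps = 16

16 steps


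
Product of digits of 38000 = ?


3 × 8 × 0 × 0 × 0 = 0


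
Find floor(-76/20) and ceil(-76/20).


-76/20 = -3.8000
floor = -4
ceil = -3

floor = -4, ceil = -3


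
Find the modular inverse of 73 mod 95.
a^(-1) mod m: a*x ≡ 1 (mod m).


Use the extended Euclidean algorithm on (95, 73); each row r = 95*s + 73*t:
r=95, s=1, t=0
r=73, s=0, t=1
q=1: r=22, s=1, t=-1   [95*(1) + 73*(-1) = 22]
q=3: r=7, s=-3, t=4   [95*(-3) + 73*(4) = 7]
q=3: r=1, s=10, t=-13   [95*(10) + 73*(-13) = 1]
q=7: r=0, s=-73, t=95   [95*(-73) + 73*(95) = 0]
GCD = 1 with t = -13, so 73*(-13) ≡ 1 (mod 95)
Inverse = -13 mod 95 = 82
Check: 73 * 82 = 5986 ≡ 1 (mod 95)

73^(-1) ≡ 82 (mod 95)


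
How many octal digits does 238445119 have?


238445119 in base 8 = 1615461077
Number of digits = 10

10 digits (base 8)


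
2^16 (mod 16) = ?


2^1 mod 16 = 2
2^2 mod 16 = 4
2^3 mod 16 = 8
2^4 mod 16 = 0
2^5 mod 16 = 0
2^6 mod 16 = 0
2^7 mod 16 = 0
2^8 mod 16 = 0
2^9 mod 16 = 0
2^10 mod 16 = 0
2^11 mod 16 = 0
2^12 mod 16 = 0
2^13 mod 16 = 0
2^14 mod 16 = 0
2^15 mod 16 = 0
2^16 mod 16 = 0


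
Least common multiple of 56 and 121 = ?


GCD(56, 121) = 1
LCM = 56*121/1 = 6776/1 = 6776

LCM = 6776


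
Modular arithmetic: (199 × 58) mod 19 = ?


199 × 58 = 11542
11542 mod 19 = 9


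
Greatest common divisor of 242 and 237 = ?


242 = 1 * 237 + 5
237 = 47 * 5 + 2
5 = 2 * 2 + 1
2 = 2 * 1 + 0
GCD = 1


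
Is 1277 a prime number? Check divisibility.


Check divisors up to sqrt(1277) = 35.7351
No divisors found.
1277 is prime.

Yes, 1277 is prime


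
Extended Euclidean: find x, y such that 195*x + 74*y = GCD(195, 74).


Tabular extended Euclidean (each row: r = 195*s + 74*t):
r=195, s=1, t=0
r=74, s=0, t=1
q=2: r=47, s=1, t=-2   [195*(1) + 74*(-2) = 47]
q=1: r=27, s=-1, t=3   [195*(-1) + 74*(3) = 27]
q=1: r=20, s=2, t=-5   [195*(2) + 74*(-5) = 20]
q=1: r=7, s=-3, t=8   [195*(-3) + 74*(8) = 7]
q=2: r=6, s=8, t=-21   [195*(8) + 74*(-21) = 6]
q=1: r=1, s=-11, t=29   [195*(-11) + 74*(29) = 1]
q=6: r=0, s=74, t=-195   [195*(74) + 74*(-195) = 0]
GCD = 1; from the row with r=1: x=-11, y=29
Check: 195*(-11) + 74*(29) = -2145 + 2146 = 1

GCD = 1, x = -11, y = 29


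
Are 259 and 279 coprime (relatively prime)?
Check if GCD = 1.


Euclidean algorithm:
279 = 1 * 259 + 20
259 = 12 * 20 + 19
20 = 1 * 19 + 1
19 = 19 * 1 + 0
GCD(259, 279) = 1

Yes, coprime (GCD = 1)


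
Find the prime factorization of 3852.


3852 / 2 = 1926
1926 / 2 = 963
963 / 3 = 321
321 / 3 = 107
107 / 107 = 1
3852 = 2^2 × 3^2 × 107


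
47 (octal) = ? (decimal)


47 (base 8) = 39 (decimal)
39 (decimal) = 39 (base 10)


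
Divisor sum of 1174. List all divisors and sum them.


Divisors of 1174: 1, 2, 587, 1174
Sum = 1 + 2 + 587 + 1174 = 1764

σ(1174) = 1764


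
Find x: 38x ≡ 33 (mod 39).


GCD(38, 39) = 1, unique solution
a^(-1) mod 39 = 38
x = 38 * 33 mod 39 = 6

x ≡ 6 (mod 39)


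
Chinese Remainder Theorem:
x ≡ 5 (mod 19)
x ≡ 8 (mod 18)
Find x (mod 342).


M = 19*18 = 342
M1 = M/19 = 18, M2 = M/18 = 19
M1^(-1) mod 19 = 18, M2^(-1) mod 18 = 1
x = 5*18*18 + 8*19*1 = 1772
1772 mod 342 = 62
Check: 62 mod 19 = 5 ✓, 62 mod 18 = 8 ✓

x ≡ 62 (mod 342)


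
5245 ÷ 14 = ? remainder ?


5245 = 14 * 374 + 9
Check: 5236 + 9 = 5245

q = 374, r = 9


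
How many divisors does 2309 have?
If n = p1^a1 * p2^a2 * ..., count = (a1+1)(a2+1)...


2309 = 2309^1
d(2309) = (1+1) = 2

2 divisors


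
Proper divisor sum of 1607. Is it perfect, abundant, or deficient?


Proper divisors: 1
Sum = 1 = 1
1 < 1607 → deficient

s(1607) = 1 (deficient)


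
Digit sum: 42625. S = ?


4 + 2 + 6 + 2 + 5 = 19


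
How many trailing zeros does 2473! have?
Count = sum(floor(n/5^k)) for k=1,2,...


floor(2473/5) = 494
floor(2473/25) = 98
floor(2473/125) = 19
floor(2473/625) = 3
Total = 614

614 trailing zeros


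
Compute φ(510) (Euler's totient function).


510 = 2 × 3 × 5 × 17
Prime factors: 2, 3, 5, 17
φ(510) = 510 × (1-1/2) × (1-1/3) × (1-1/5) × (1-1/17)
= 510 × 1/2 × 2/3 × 4/5 × 16/17 = 128

φ(510) = 128


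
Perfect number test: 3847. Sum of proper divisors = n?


Proper divisors of 3847: 1
Sum = 1 = 1

No, 3847 is not perfect (1 ≠ 3847)


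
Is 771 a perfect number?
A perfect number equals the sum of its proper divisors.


Proper divisors of 771: 1, 3, 257
Sum = 1 + 3 + 257 = 261

No, 771 is not perfect (261 ≠ 771)


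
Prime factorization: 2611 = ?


2611 / 7 = 373
373 / 373 = 1
2611 = 7 × 373


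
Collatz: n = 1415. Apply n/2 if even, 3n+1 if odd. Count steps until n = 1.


1415 → 4246 → 2123 → 6370 → 3185 → 9556 → 4778 → 2389 → 7168 → 3584 → 1792 → 896 → 448 → 224 → 112 → 56 → 28 → 14 → 7 → 22 → 11 → 34 → 17 → 52 → 26 → 13 → 40 → 20 → 10 → 5 → 16 → 8 → 4 → 2 → 1
Total steps = 34

34 steps


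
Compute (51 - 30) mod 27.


51 - 30 = 21
21 mod 27 = 21


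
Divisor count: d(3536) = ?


3536 = 2^4 × 13^1 × 17^1
d(3536) = (4+1) × (1+1) × (1+1) = 20

20 divisors


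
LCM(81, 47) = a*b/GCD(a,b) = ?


GCD(81, 47) = 1
LCM = 81*47/1 = 3807/1 = 3807

LCM = 3807


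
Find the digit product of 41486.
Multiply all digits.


4 × 1 × 4 × 8 × 6 = 768


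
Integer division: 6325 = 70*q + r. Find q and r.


6325 = 70 * 90 + 25
Check: 6300 + 25 = 6325

q = 90, r = 25


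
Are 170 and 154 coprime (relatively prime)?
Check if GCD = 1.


Euclidean algorithm:
170 = 1 * 154 + 16
154 = 9 * 16 + 10
16 = 1 * 10 + 6
10 = 1 * 6 + 4
6 = 1 * 4 + 2
4 = 2 * 2 + 0
GCD(170, 154) = 2

No, not coprime (GCD = 2)


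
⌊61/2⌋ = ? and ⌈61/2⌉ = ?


61/2 = 30.5000
floor = 30
ceil = 31

floor = 30, ceil = 31


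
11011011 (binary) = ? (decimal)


11011011 (base 2) = 219 (decimal)
219 (decimal) = 219 (base 10)


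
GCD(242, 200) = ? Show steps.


242 = 1 * 200 + 42
200 = 4 * 42 + 32
42 = 1 * 32 + 10
32 = 3 * 10 + 2
10 = 5 * 2 + 0
GCD = 2


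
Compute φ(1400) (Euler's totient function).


1400 = 2^3 × 5^2 × 7
Prime factors: 2, 5, 7
φ(1400) = 1400 × (1-1/2) × (1-1/5) × (1-1/7)
= 1400 × 1/2 × 4/5 × 6/7 = 480

φ(1400) = 480


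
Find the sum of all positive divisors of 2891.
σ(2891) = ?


Divisors of 2891: 1, 7, 49, 59, 413, 2891
Sum = 1 + 7 + 49 + 59 + 413 + 2891 = 3420

σ(2891) = 3420


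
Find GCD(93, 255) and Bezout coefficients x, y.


Tabular extended Euclidean (each row: r = 93*s + 255*t):
r=93, s=1, t=0
r=255, s=0, t=1
q=0: r=93, s=1, t=0   [93*(1) + 255*(0) = 93]
q=2: r=69, s=-2, t=1   [93*(-2) + 255*(1) = 69]
q=1: r=24, s=3, t=-1   [93*(3) + 255*(-1) = 24]
q=2: r=21, s=-8, t=3   [93*(-8) + 255*(3) = 21]
q=1: r=3, s=11, t=-4   [93*(11) + 255*(-4) = 3]
q=7: r=0, s=-85, t=31   [93*(-85) + 255*(31) = 0]
GCD = 3; from the row with r=3: x=11, y=-4
Check: 93*(11) + 255*(-4) = 1023 - 1020 = 3

GCD = 3, x = 11, y = -4


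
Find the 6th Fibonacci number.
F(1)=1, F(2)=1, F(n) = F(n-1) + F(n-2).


Sequence: 1, 1, 2, 3, 5, 8
F(6) = 8


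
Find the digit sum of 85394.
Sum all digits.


8 + 5 + 3 + 9 + 4 = 29


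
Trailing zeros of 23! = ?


floor(23/5) = 4
Total = 4

4 trailing zeros


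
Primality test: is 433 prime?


Check divisors up to sqrt(433) = 20.8087
No divisors found.
433 is prime.

Yes, 433 is prime


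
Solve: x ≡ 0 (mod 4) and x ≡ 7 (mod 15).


M = 4*15 = 60
M1 = M/4 = 15, M2 = M/15 = 4
M1^(-1) mod 4 = 3, M2^(-1) mod 15 = 4
x = 0*15*3 + 7*4*4 = 112
112 mod 60 = 52
Check: 52 mod 4 = 0 ✓, 52 mod 15 = 7 ✓

x ≡ 52 (mod 60)


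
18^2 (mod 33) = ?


18^1 mod 33 = 18
18^2 mod 33 = 27


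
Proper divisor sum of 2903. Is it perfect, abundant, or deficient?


Proper divisors: 1
Sum = 1 = 1
1 < 2903 → deficient

s(2903) = 1 (deficient)


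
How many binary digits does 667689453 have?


667689453 in base 2 = 100111110011000010000111101101
Number of digits = 30

30 digits (base 2)


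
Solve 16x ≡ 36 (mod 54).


GCD(16, 54) = 2 divides 36
Divide: 8x ≡ 18 (mod 27)
x ≡ 9 (mod 27)


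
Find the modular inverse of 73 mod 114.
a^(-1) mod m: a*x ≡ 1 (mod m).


Use the extended Euclidean algorithm on (114, 73); each row r = 114*s + 73*t:
r=114, s=1, t=0
r=73, s=0, t=1
q=1: r=41, s=1, t=-1   [114*(1) + 73*(-1) = 41]
q=1: r=32, s=-1, t=2   [114*(-1) + 73*(2) = 32]
q=1: r=9, s=2, t=-3   [114*(2) + 73*(-3) = 9]
q=3: r=5, s=-7, t=11   [114*(-7) + 73*(11) = 5]
q=1: r=4, s=9, t=-14   [114*(9) + 73*(-14) = 4]
q=1: r=1, s=-16, t=25   [114*(-16) + 73*(25) = 1]
q=4: r=0, s=73, t=-114   [114*(73) + 73*(-114) = 0]
GCD = 1 with t = 25, so 73*(25) ≡ 1 (mod 114)
Inverse = 25 mod 114 = 25
Check: 73 * 25 = 1825 ≡ 1 (mod 114)

73^(-1) ≡ 25 (mod 114)


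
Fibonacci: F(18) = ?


Sequence: 1, 1, 2, 3, 5, 8, 13, 21, 34, 55, 89, 144, 233, 377, 610, 987, 1597, 2584
F(18) = 2584


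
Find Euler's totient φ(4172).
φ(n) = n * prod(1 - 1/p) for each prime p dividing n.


4172 = 2^2 × 7 × 149
Prime factors: 2, 7, 149
φ(4172) = 4172 × (1-1/2) × (1-1/7) × (1-1/149)
= 4172 × 1/2 × 6/7 × 148/149 = 1776

φ(4172) = 1776


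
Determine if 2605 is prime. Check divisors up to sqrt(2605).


2605 / 5 = 521 (exact division)
2605 is NOT prime.

No, 2605 is not prime


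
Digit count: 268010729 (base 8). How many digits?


268010729 in base 8 = 1776302351
Number of digits = 10

10 digits (base 8)


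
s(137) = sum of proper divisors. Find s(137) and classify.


Proper divisors: 1
Sum = 1 = 1
1 < 137 → deficient

s(137) = 1 (deficient)


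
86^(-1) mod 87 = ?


Use the extended Euclidean algorithm on (87, 86); each row r = 87*s + 86*t:
r=87, s=1, t=0
r=86, s=0, t=1
q=1: r=1, s=1, t=-1   [87*(1) + 86*(-1) = 1]
q=86: r=0, s=-86, t=87   [87*(-86) + 86*(87) = 0]
GCD = 1 with t = -1, so 86*(-1) ≡ 1 (mod 87)
Inverse = -1 mod 87 = 86
Check: 86 * 86 = 7396 ≡ 1 (mod 87)

86^(-1) ≡ 86 (mod 87)


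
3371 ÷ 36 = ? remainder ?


3371 = 36 * 93 + 23
Check: 3348 + 23 = 3371

q = 93, r = 23


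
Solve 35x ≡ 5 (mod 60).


GCD(35, 60) = 5 divides 5
Divide: 7x ≡ 1 (mod 12)
x ≡ 7 (mod 12)


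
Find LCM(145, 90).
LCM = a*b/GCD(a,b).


GCD(145, 90) = 5
LCM = 145*90/5 = 13050/5 = 2610

LCM = 2610


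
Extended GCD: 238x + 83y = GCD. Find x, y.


Tabular extended Euclidean (each row: r = 238*s + 83*t):
r=238, s=1, t=0
r=83, s=0, t=1
q=2: r=72, s=1, t=-2   [238*(1) + 83*(-2) = 72]
q=1: r=11, s=-1, t=3   [238*(-1) + 83*(3) = 11]
q=6: r=6, s=7, t=-20   [238*(7) + 83*(-20) = 6]
q=1: r=5, s=-8, t=23   [238*(-8) + 83*(23) = 5]
q=1: r=1, s=15, t=-43   [238*(15) + 83*(-43) = 1]
q=5: r=0, s=-83, t=238   [238*(-83) + 83*(238) = 0]
GCD = 1; from the row with r=1: x=15, y=-43
Check: 238*(15) + 83*(-43) = 3570 - 3569 = 1

GCD = 1, x = 15, y = -43


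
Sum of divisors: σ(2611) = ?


Divisors of 2611: 1, 7, 373, 2611
Sum = 1 + 7 + 373 + 2611 = 2992

σ(2611) = 2992


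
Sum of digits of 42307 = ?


4 + 2 + 3 + 0 + 7 = 16


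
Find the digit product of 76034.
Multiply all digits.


7 × 6 × 0 × 3 × 4 = 0


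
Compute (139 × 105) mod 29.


139 × 105 = 14595
14595 mod 29 = 8


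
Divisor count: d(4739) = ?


4739 = 7^1 × 677^1
d(4739) = (1+1) × (1+1) = 4

4 divisors


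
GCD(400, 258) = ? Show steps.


400 = 1 * 258 + 142
258 = 1 * 142 + 116
142 = 1 * 116 + 26
116 = 4 * 26 + 12
26 = 2 * 12 + 2
12 = 6 * 2 + 0
GCD = 2


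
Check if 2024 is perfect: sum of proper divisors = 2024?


Proper divisors of 2024: 1, 2, 4, 8, 11, 22, 23, 44, 46, 88, 92, 184, 253, 506, 1012
Sum = 1 + 2 + 4 + 8 + 11 + 22 + 23 + 44 + 46 + 88 + 92 + 184 + 253 + 506 + 1012 = 2296

No, 2024 is not perfect (2296 ≠ 2024)


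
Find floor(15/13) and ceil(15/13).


15/13 = 1.1538
floor = 1
ceil = 2

floor = 1, ceil = 2


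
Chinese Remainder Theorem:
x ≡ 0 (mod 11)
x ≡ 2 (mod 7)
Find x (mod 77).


M = 11*7 = 77
M1 = M/11 = 7, M2 = M/7 = 11
M1^(-1) mod 11 = 8, M2^(-1) mod 7 = 2
x = 0*7*8 + 2*11*2 = 44
44 mod 77 = 44
Check: 44 mod 11 = 0 ✓, 44 mod 7 = 2 ✓

x ≡ 44 (mod 77)


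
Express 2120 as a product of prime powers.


2120 / 2 = 1060
1060 / 2 = 530
530 / 2 = 265
265 / 5 = 53
53 / 53 = 1
2120 = 2^3 × 5 × 53


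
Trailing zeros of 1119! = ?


floor(1119/5) = 223
floor(1119/25) = 44
floor(1119/125) = 8
floor(1119/625) = 1
Total = 276

276 trailing zeros


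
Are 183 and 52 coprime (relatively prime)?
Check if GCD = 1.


Euclidean algorithm:
183 = 3 * 52 + 27
52 = 1 * 27 + 25
27 = 1 * 25 + 2
25 = 12 * 2 + 1
2 = 2 * 1 + 0
GCD(183, 52) = 1

Yes, coprime (GCD = 1)


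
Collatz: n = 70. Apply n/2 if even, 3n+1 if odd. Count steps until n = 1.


70 → 35 → 106 → 53 → 160 → 80 → 40 → 20 → 10 → 5 → 16 → 8 → 4 → 2 → 1
Total steps = 14

14 steps


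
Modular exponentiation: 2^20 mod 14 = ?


2^1 mod 14 = 2
2^2 mod 14 = 4
2^3 mod 14 = 8
2^4 mod 14 = 2
2^5 mod 14 = 4
2^6 mod 14 = 8
2^7 mod 14 = 2
2^8 mod 14 = 4
2^9 mod 14 = 8
2^10 mod 14 = 2
2^11 mod 14 = 4
2^12 mod 14 = 8
2^13 mod 14 = 2
2^14 mod 14 = 4
2^15 mod 14 = 8
2^16 mod 14 = 2
2^17 mod 14 = 4
2^18 mod 14 = 8
2^19 mod 14 = 2
2^20 mod 14 = 4


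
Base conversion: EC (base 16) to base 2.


EC (base 16) = 236 (decimal)
236 (decimal) = 11101100 (base 2)


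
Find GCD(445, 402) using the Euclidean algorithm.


445 = 1 * 402 + 43
402 = 9 * 43 + 15
43 = 2 * 15 + 13
15 = 1 * 13 + 2
13 = 6 * 2 + 1
2 = 2 * 1 + 0
GCD = 1


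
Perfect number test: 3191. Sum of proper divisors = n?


Proper divisors of 3191: 1
Sum = 1 = 1

No, 3191 is not perfect (1 ≠ 3191)


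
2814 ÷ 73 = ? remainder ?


2814 = 73 * 38 + 40
Check: 2774 + 40 = 2814

q = 38, r = 40


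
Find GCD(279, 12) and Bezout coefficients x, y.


Tabular extended Euclidean (each row: r = 279*s + 12*t):
r=279, s=1, t=0
r=12, s=0, t=1
q=23: r=3, s=1, t=-23   [279*(1) + 12*(-23) = 3]
q=4: r=0, s=-4, t=93   [279*(-4) + 12*(93) = 0]
GCD = 3; from the row with r=3: x=1, y=-23
Check: 279*(1) + 12*(-23) = 279 - 276 = 3

GCD = 3, x = 1, y = -23


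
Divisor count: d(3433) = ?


3433 = 3433^1
d(3433) = (1+1) = 2

2 divisors


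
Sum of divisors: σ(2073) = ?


Divisors of 2073: 1, 3, 691, 2073
Sum = 1 + 3 + 691 + 2073 = 2768

σ(2073) = 2768


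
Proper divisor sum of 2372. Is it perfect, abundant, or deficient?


Proper divisors: 1, 2, 4, 593, 1186
Sum = 1 + 2 + 4 + 593 + 1186 = 1786
1786 < 2372 → deficient

s(2372) = 1786 (deficient)


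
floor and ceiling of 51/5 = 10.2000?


51/5 = 10.2000
floor = 10
ceil = 11

floor = 10, ceil = 11


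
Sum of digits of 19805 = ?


1 + 9 + 8 + 0 + 5 = 23


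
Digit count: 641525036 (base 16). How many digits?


641525036 in base 16 = 263CE52C
Number of digits = 8

8 digits (base 16)


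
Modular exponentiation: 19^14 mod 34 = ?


19^1 mod 34 = 19
19^2 mod 34 = 21
19^3 mod 34 = 25
19^4 mod 34 = 33
19^5 mod 34 = 15
19^6 mod 34 = 13
19^7 mod 34 = 9
19^8 mod 34 = 1
19^9 mod 34 = 19
19^10 mod 34 = 21
19^11 mod 34 = 25
19^12 mod 34 = 33
19^13 mod 34 = 15
19^14 mod 34 = 13


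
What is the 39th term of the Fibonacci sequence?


Sequence: 1, 1, 2, 3, 5, 8, 13, 21, 34, 55, 89, 144, 233, 377, 610, 987, 1597, 2584, 4181, 6765, 10946, 17711, 28657, 46368, 75025, 121393, 196418, 317811, 514229, 832040, 1346269, 2178309, 3524578, 5702887, 9227465, 14930352, 24157817, 39088169, 63245986
F(39) = 63245986


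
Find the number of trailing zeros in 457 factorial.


floor(457/5) = 91
floor(457/25) = 18
floor(457/125) = 3
Total = 112

112 trailing zeros


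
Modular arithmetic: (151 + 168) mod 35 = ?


151 + 168 = 319
319 mod 35 = 4


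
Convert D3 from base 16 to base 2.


D3 (base 16) = 211 (decimal)
211 (decimal) = 11010011 (base 2)


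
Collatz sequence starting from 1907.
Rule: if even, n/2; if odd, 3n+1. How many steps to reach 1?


1907 → 5722 → 2861 → 8584 → 4292 → 2146 → 1073 → 3220 → 1610 → 805 → 2416 → 1208 → 604 → 302 → 151 → 454 → 227 → 682 → 341 → 1024 → 512 → 256 → 128 → 64 → 32 → 16 → 8 → 4 → 2 → 1
Total steps = 29

29 steps


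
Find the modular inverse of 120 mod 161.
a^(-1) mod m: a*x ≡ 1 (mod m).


Use the extended Euclidean algorithm on (161, 120); each row r = 161*s + 120*t:
r=161, s=1, t=0
r=120, s=0, t=1
q=1: r=41, s=1, t=-1   [161*(1) + 120*(-1) = 41]
q=2: r=38, s=-2, t=3   [161*(-2) + 120*(3) = 38]
q=1: r=3, s=3, t=-4   [161*(3) + 120*(-4) = 3]
q=12: r=2, s=-38, t=51   [161*(-38) + 120*(51) = 2]
q=1: r=1, s=41, t=-55   [161*(41) + 120*(-55) = 1]
q=2: r=0, s=-120, t=161   [161*(-120) + 120*(161) = 0]
GCD = 1 with t = -55, so 120*(-55) ≡ 1 (mod 161)
Inverse = -55 mod 161 = 106
Check: 120 * 106 = 12720 ≡ 1 (mod 161)

120^(-1) ≡ 106 (mod 161)


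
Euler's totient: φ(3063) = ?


3063 = 3 × 1021
Prime factors: 3, 1021
φ(3063) = 3063 × (1-1/3) × (1-1/1021)
= 3063 × 2/3 × 1020/1021 = 2040

φ(3063) = 2040


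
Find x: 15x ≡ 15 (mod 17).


GCD(15, 17) = 1, unique solution
a^(-1) mod 17 = 8
x = 8 * 15 mod 17 = 1

x ≡ 1 (mod 17)


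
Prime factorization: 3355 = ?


3355 / 5 = 671
671 / 11 = 61
61 / 61 = 1
3355 = 5 × 11 × 61


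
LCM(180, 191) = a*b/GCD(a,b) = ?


GCD(180, 191) = 1
LCM = 180*191/1 = 34380/1 = 34380

LCM = 34380


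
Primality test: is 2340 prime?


2340 / 2 = 1170 (exact division)
2340 is NOT prime.

No, 2340 is not prime


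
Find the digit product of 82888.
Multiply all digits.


8 × 2 × 8 × 8 × 8 = 8192


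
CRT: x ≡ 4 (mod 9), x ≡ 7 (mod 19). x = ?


M = 9*19 = 171
M1 = M/9 = 19, M2 = M/19 = 9
M1^(-1) mod 9 = 1, M2^(-1) mod 19 = 17
x = 4*19*1 + 7*9*17 = 1147
1147 mod 171 = 121
Check: 121 mod 9 = 4 ✓, 121 mod 19 = 7 ✓

x ≡ 121 (mod 171)


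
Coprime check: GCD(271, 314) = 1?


Euclidean algorithm:
314 = 1 * 271 + 43
271 = 6 * 43 + 13
43 = 3 * 13 + 4
13 = 3 * 4 + 1
4 = 4 * 1 + 0
GCD(271, 314) = 1

Yes, coprime (GCD = 1)


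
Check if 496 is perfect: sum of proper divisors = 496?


Proper divisors of 496: 1, 2, 4, 8, 16, 31, 62, 124, 248
Sum = 1 + 2 + 4 + 8 + 16 + 31 + 62 + 124 + 248 = 496

Yes, 496 is perfect (496 = 496)


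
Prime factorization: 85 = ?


85 / 5 = 17
17 / 17 = 1
85 = 5 × 17


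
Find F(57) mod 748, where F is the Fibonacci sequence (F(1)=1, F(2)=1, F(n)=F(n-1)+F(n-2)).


F(k) mod 748 for k=1..57:
1, 1, 2, 3, 5, 8, 13, 21, 34, 55, 89, 144, 233, 377, 610, 239, 101, 340, 441, 33, 474, 507, 233, 740, 225, 217, 442, 659, 353, 264, 617, 133, 2, 135, 137, 272, 409, 681, 342, 275, 617, 144, 13, 157, 170, 327, 497, 76, 573, 649, 474, 375, 101, 476, 577, 305, 134
F(57) mod 748 = 134


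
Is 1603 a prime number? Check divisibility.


1603 / 7 = 229 (exact division)
1603 is NOT prime.

No, 1603 is not prime


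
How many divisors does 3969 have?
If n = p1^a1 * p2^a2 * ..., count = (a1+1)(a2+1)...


3969 = 3^4 × 7^2
d(3969) = (4+1) × (2+1) = 15

15 divisors


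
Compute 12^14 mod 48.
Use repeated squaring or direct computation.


12^1 mod 48 = 12
12^2 mod 48 = 0
12^3 mod 48 = 0
12^4 mod 48 = 0
12^5 mod 48 = 0
12^6 mod 48 = 0
12^7 mod 48 = 0
12^8 mod 48 = 0
12^9 mod 48 = 0
12^10 mod 48 = 0
12^11 mod 48 = 0
12^12 mod 48 = 0
12^13 mod 48 = 0
12^14 mod 48 = 0


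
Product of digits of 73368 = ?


7 × 3 × 3 × 6 × 8 = 3024


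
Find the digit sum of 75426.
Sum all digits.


7 + 5 + 4 + 2 + 6 = 24


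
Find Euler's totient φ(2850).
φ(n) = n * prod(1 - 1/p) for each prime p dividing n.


2850 = 2 × 3 × 5^2 × 19
Prime factors: 2, 3, 5, 19
φ(2850) = 2850 × (1-1/2) × (1-1/3) × (1-1/5) × (1-1/19)
= 2850 × 1/2 × 2/3 × 4/5 × 18/19 = 720

φ(2850) = 720


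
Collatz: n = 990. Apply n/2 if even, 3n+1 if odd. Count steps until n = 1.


990 → 495 → 1486 → 743 → 2230 → 1115 → 3346 → 1673 → 5020 → 2510 → 1255 → 3766 → 1883 → 5650 → 2825 → 8476 → 4238 → 2119 → 6358 → 3179 → 9538 → 4769 → 14308 → 7154 → 3577 → 10732 → 5366 → 2683 → 8050 → 4025 → 12076 → 6038 → 3019 → 9058 → 4529 → 13588 → 6794 → 3397 → 10192 → 5096 → 2548 → 1274 → 637 → 1912 → 956 → 478 → 239 → 718 → 359 → 1078 → 539 → 1618 → 809 → 2428 → 1214 → 607 → 1822 → 911 → 2734 → 1367 → 4102 → 2051 → 6154 → 3077 → 9232 → 4616 → 2308 → 1154 → 577 → 1732 → 866 → 433 → 1300 → 650 → 325 → 976 → 488 → 244 → 122 → 61 → 184 → 92 → 46 → 23 → 70 → 35 → 106 → 53 → 160 → 80 → 40 → 20 → 10 → 5 → 16 → 8 → 4 → 2 → 1
Total steps = 98

98 steps


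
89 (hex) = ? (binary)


89 (base 16) = 137 (decimal)
137 (decimal) = 10001001 (base 2)


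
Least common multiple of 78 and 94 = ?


GCD(78, 94) = 2
LCM = 78*94/2 = 7332/2 = 3666

LCM = 3666


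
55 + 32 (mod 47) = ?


55 + 32 = 87
87 mod 47 = 40


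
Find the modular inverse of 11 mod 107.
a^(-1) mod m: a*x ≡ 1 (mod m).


Use the extended Euclidean algorithm on (107, 11); each row r = 107*s + 11*t:
r=107, s=1, t=0
r=11, s=0, t=1
q=9: r=8, s=1, t=-9   [107*(1) + 11*(-9) = 8]
q=1: r=3, s=-1, t=10   [107*(-1) + 11*(10) = 3]
q=2: r=2, s=3, t=-29   [107*(3) + 11*(-29) = 2]
q=1: r=1, s=-4, t=39   [107*(-4) + 11*(39) = 1]
q=2: r=0, s=11, t=-107   [107*(11) + 11*(-107) = 0]
GCD = 1 with t = 39, so 11*(39) ≡ 1 (mod 107)
Inverse = 39 mod 107 = 39
Check: 11 * 39 = 429 ≡ 1 (mod 107)

11^(-1) ≡ 39 (mod 107)


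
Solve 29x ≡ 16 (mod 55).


GCD(29, 55) = 1, unique solution
a^(-1) mod 55 = 19
x = 19 * 16 mod 55 = 29

x ≡ 29 (mod 55)


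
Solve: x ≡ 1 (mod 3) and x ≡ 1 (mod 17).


M = 3*17 = 51
M1 = M/3 = 17, M2 = M/17 = 3
M1^(-1) mod 3 = 2, M2^(-1) mod 17 = 6
x = 1*17*2 + 1*3*6 = 52
52 mod 51 = 1
Check: 1 mod 3 = 1 ✓, 1 mod 17 = 1 ✓

x ≡ 1 (mod 51)


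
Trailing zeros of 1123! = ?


floor(1123/5) = 224
floor(1123/25) = 44
floor(1123/125) = 8
floor(1123/625) = 1
Total = 277

277 trailing zeros


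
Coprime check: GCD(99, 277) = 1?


Euclidean algorithm:
277 = 2 * 99 + 79
99 = 1 * 79 + 20
79 = 3 * 20 + 19
20 = 1 * 19 + 1
19 = 19 * 1 + 0
GCD(99, 277) = 1

Yes, coprime (GCD = 1)


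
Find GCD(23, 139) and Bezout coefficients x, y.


Tabular extended Euclidean (each row: r = 23*s + 139*t):
r=23, s=1, t=0
r=139, s=0, t=1
q=0: r=23, s=1, t=0   [23*(1) + 139*(0) = 23]
q=6: r=1, s=-6, t=1   [23*(-6) + 139*(1) = 1]
q=23: r=0, s=139, t=-23   [23*(139) + 139*(-23) = 0]
GCD = 1; from the row with r=1: x=-6, y=1
Check: 23*(-6) + 139*(1) = -138 + 139 = 1

GCD = 1, x = -6, y = 1


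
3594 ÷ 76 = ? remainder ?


3594 = 76 * 47 + 22
Check: 3572 + 22 = 3594

q = 47, r = 22


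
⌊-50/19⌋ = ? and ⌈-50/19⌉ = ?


-50/19 = -2.6316
floor = -3
ceil = -2

floor = -3, ceil = -2


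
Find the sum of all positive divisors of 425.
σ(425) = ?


Divisors of 425: 1, 5, 17, 25, 85, 425
Sum = 1 + 5 + 17 + 25 + 85 + 425 = 558

σ(425) = 558


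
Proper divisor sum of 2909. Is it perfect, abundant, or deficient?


Proper divisors: 1
Sum = 1 = 1
1 < 2909 → deficient

s(2909) = 1 (deficient)


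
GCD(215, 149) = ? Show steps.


215 = 1 * 149 + 66
149 = 2 * 66 + 17
66 = 3 * 17 + 15
17 = 1 * 15 + 2
15 = 7 * 2 + 1
2 = 2 * 1 + 0
GCD = 1


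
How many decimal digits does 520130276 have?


520130276 has 9 digits in base 10
floor(log10(520130276)) + 1 = floor(8.7161) + 1 = 9

9 digits (base 10)


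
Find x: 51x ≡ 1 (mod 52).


GCD(51, 52) = 1, unique solution
a^(-1) mod 52 = 51
x = 51 * 1 mod 52 = 51

x ≡ 51 (mod 52)


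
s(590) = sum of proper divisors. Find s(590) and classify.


Proper divisors: 1, 2, 5, 10, 59, 118, 295
Sum = 1 + 2 + 5 + 10 + 59 + 118 + 295 = 490
490 < 590 → deficient

s(590) = 490 (deficient)


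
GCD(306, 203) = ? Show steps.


306 = 1 * 203 + 103
203 = 1 * 103 + 100
103 = 1 * 100 + 3
100 = 33 * 3 + 1
3 = 3 * 1 + 0
GCD = 1


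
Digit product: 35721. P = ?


3 × 5 × 7 × 2 × 1 = 210


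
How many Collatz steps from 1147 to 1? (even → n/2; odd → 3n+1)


1147 → 3442 → 1721 → 5164 → 2582 → 1291 → 3874 → 1937 → 5812 → 2906 → 1453 → 4360 → 2180 → 1090 → 545 → 1636 → 818 → 409 → 1228 → 614 → 307 → 922 → 461 → 1384 → 692 → 346 → 173 → 520 → 260 → 130 → 65 → 196 → 98 → 49 → 148 → 74 → 37 → 112 → 56 → 28 → 14 → 7 → 22 → 11 → 34 → 17 → 52 → 26 → 13 → 40 → 20 → 10 → 5 → 16 → 8 → 4 → 2 → 1
Total steps = 57

57 steps


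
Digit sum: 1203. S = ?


1 + 2 + 0 + 3 = 6


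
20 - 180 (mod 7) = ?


20 - 180 = -160
-160 mod 7 = 1


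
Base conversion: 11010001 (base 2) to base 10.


11010001 (base 2) = 209 (decimal)
209 (decimal) = 209 (base 10)


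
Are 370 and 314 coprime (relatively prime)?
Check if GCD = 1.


Euclidean algorithm:
370 = 1 * 314 + 56
314 = 5 * 56 + 34
56 = 1 * 34 + 22
34 = 1 * 22 + 12
22 = 1 * 12 + 10
12 = 1 * 10 + 2
10 = 5 * 2 + 0
GCD(370, 314) = 2

No, not coprime (GCD = 2)


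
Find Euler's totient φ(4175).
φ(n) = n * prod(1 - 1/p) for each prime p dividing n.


4175 = 5^2 × 167
Prime factors: 5, 167
φ(4175) = 4175 × (1-1/5) × (1-1/167)
= 4175 × 4/5 × 166/167 = 3320

φ(4175) = 3320


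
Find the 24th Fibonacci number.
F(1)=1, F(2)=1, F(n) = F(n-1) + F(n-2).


Sequence: 1, 1, 2, 3, 5, 8, 13, 21, 34, 55, 89, 144, 233, 377, 610, 987, 1597, 2584, 4181, 6765, 10946, 17711, 28657, 46368
F(24) = 46368


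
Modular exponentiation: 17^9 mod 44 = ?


17^1 mod 44 = 17
17^2 mod 44 = 25
17^3 mod 44 = 29
17^4 mod 44 = 9
17^5 mod 44 = 21
17^6 mod 44 = 5
17^7 mod 44 = 41
17^8 mod 44 = 37
17^9 mod 44 = 13


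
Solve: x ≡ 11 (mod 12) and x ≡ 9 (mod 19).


M = 12*19 = 228
M1 = M/12 = 19, M2 = M/19 = 12
M1^(-1) mod 12 = 7, M2^(-1) mod 19 = 8
x = 11*19*7 + 9*12*8 = 2327
2327 mod 228 = 47
Check: 47 mod 12 = 11 ✓, 47 mod 19 = 9 ✓

x ≡ 47 (mod 228)


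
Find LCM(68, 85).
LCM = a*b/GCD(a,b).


GCD(68, 85) = 17
LCM = 68*85/17 = 5780/17 = 340

LCM = 340


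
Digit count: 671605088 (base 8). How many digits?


671605088 in base 8 = 5001760540
Number of digits = 10

10 digits (base 8)


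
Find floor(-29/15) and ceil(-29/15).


-29/15 = -1.9333
floor = -2
ceil = -1

floor = -2, ceil = -1


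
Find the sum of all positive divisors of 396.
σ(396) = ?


Divisors of 396: 1, 2, 3, 4, 6, 9, 11, 12, 18, 22, 33, 36, 44, 66, 99, 132, 198, 396
Sum = 1 + 2 + 3 + 4 + 6 + 9 + 11 + 12 + 18 + 22 + 33 + 36 + 44 + 66 + 99 + 132 + 198 + 396 = 1092

σ(396) = 1092


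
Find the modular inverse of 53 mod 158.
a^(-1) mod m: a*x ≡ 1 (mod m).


Use the extended Euclidean algorithm on (158, 53); each row r = 158*s + 53*t:
r=158, s=1, t=0
r=53, s=0, t=1
q=2: r=52, s=1, t=-2   [158*(1) + 53*(-2) = 52]
q=1: r=1, s=-1, t=3   [158*(-1) + 53*(3) = 1]
q=52: r=0, s=53, t=-158   [158*(53) + 53*(-158) = 0]
GCD = 1 with t = 3, so 53*(3) ≡ 1 (mod 158)
Inverse = 3 mod 158 = 3
Check: 53 * 3 = 159 ≡ 1 (mod 158)

53^(-1) ≡ 3 (mod 158)


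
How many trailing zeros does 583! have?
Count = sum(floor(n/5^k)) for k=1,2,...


floor(583/5) = 116
floor(583/25) = 23
floor(583/125) = 4
Total = 143

143 trailing zeros


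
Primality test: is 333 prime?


333 / 3 = 111 (exact division)
333 is NOT prime.

No, 333 is not prime


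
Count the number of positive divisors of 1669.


1669 = 1669^1
d(1669) = (1+1) = 2

2 divisors


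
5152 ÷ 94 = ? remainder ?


5152 = 94 * 54 + 76
Check: 5076 + 76 = 5152

q = 54, r = 76


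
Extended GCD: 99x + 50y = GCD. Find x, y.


Tabular extended Euclidean (each row: r = 99*s + 50*t):
r=99, s=1, t=0
r=50, s=0, t=1
q=1: r=49, s=1, t=-1   [99*(1) + 50*(-1) = 49]
q=1: r=1, s=-1, t=2   [99*(-1) + 50*(2) = 1]
q=49: r=0, s=50, t=-99   [99*(50) + 50*(-99) = 0]
GCD = 1; from the row with r=1: x=-1, y=2
Check: 99*(-1) + 50*(2) = -99 + 100 = 1

GCD = 1, x = -1, y = 2


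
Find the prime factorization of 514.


514 / 2 = 257
257 / 257 = 1
514 = 2 × 257


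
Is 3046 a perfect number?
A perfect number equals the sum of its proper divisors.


Proper divisors of 3046: 1, 2, 1523
Sum = 1 + 2 + 1523 = 1526

No, 3046 is not perfect (1526 ≠ 3046)


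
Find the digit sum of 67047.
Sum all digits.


6 + 7 + 0 + 4 + 7 = 24


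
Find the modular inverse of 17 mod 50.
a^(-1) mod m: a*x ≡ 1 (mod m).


Use the extended Euclidean algorithm on (50, 17); each row r = 50*s + 17*t:
r=50, s=1, t=0
r=17, s=0, t=1
q=2: r=16, s=1, t=-2   [50*(1) + 17*(-2) = 16]
q=1: r=1, s=-1, t=3   [50*(-1) + 17*(3) = 1]
q=16: r=0, s=17, t=-50   [50*(17) + 17*(-50) = 0]
GCD = 1 with t = 3, so 17*(3) ≡ 1 (mod 50)
Inverse = 3 mod 50 = 3
Check: 17 * 3 = 51 ≡ 1 (mod 50)

17^(-1) ≡ 3 (mod 50)


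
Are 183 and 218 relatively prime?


Euclidean algorithm:
218 = 1 * 183 + 35
183 = 5 * 35 + 8
35 = 4 * 8 + 3
8 = 2 * 3 + 2
3 = 1 * 2 + 1
2 = 2 * 1 + 0
GCD(183, 218) = 1

Yes, coprime (GCD = 1)


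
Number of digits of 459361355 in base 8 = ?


459361355 in base 8 = 3330246113
Number of digits = 10

10 digits (base 8)


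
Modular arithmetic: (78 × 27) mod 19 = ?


78 × 27 = 2106
2106 mod 19 = 16


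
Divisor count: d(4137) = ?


4137 = 3^1 × 7^1 × 197^1
d(4137) = (1+1) × (1+1) × (1+1) = 8

8 divisors


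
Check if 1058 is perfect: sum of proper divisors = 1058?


Proper divisors of 1058: 1, 2, 23, 46, 529
Sum = 1 + 2 + 23 + 46 + 529 = 601

No, 1058 is not perfect (601 ≠ 1058)


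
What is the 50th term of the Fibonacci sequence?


Sequence: 1, 1, 2, 3, 5, 8, 13, 21, 34, 55, 89, 144, 233, 377, 610, 987, 1597, 2584, 4181, 6765, 10946, 17711, 28657, 46368, 75025, 121393, 196418, 317811, 514229, 832040, 1346269, 2178309, 3524578, 5702887, 9227465, 14930352, 24157817, 39088169, 63245986, 102334155, 165580141, 267914296, 433494437, 701408733, 1134903170, 1836311903, 2971215073, 4807526976, 7778742049, 12586269025
F(50) = 12586269025


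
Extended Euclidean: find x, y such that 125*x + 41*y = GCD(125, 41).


Tabular extended Euclidean (each row: r = 125*s + 41*t):
r=125, s=1, t=0
r=41, s=0, t=1
q=3: r=2, s=1, t=-3   [125*(1) + 41*(-3) = 2]
q=20: r=1, s=-20, t=61   [125*(-20) + 41*(61) = 1]
q=2: r=0, s=41, t=-125   [125*(41) + 41*(-125) = 0]
GCD = 1; from the row with r=1: x=-20, y=61
Check: 125*(-20) + 41*(61) = -2500 + 2501 = 1

GCD = 1, x = -20, y = 61


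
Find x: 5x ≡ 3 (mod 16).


GCD(5, 16) = 1, unique solution
a^(-1) mod 16 = 13
x = 13 * 3 mod 16 = 7

x ≡ 7 (mod 16)


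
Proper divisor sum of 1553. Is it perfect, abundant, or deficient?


Proper divisors: 1
Sum = 1 = 1
1 < 1553 → deficient

s(1553) = 1 (deficient)


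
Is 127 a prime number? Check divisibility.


Check divisors up to sqrt(127) = 11.2694
No divisors found.
127 is prime.

Yes, 127 is prime


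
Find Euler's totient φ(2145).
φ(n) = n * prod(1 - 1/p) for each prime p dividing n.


2145 = 3 × 5 × 11 × 13
Prime factors: 3, 5, 11, 13
φ(2145) = 2145 × (1-1/3) × (1-1/5) × (1-1/11) × (1-1/13)
= 2145 × 2/3 × 4/5 × 10/11 × 12/13 = 960

φ(2145) = 960


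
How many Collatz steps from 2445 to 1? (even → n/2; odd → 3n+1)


2445 → 7336 → 3668 → 1834 → 917 → 2752 → 1376 → 688 → 344 → 172 → 86 → 43 → 130 → 65 → 196 → 98 → 49 → 148 → 74 → 37 → 112 → 56 → 28 → 14 → 7 → 22 → 11 → 34 → 17 → 52 → 26 → 13 → 40 → 20 → 10 → 5 → 16 → 8 → 4 → 2 → 1
Total steps = 40

40 steps


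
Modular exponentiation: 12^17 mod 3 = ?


12^1 mod 3 = 0
12^2 mod 3 = 0
12^3 mod 3 = 0
12^4 mod 3 = 0
12^5 mod 3 = 0
12^6 mod 3 = 0
12^7 mod 3 = 0
12^8 mod 3 = 0
12^9 mod 3 = 0
12^10 mod 3 = 0
12^11 mod 3 = 0
12^12 mod 3 = 0
12^13 mod 3 = 0
12^14 mod 3 = 0
12^15 mod 3 = 0
12^16 mod 3 = 0
12^17 mod 3 = 0


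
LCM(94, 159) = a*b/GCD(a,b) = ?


GCD(94, 159) = 1
LCM = 94*159/1 = 14946/1 = 14946

LCM = 14946


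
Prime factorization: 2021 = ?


2021 / 43 = 47
47 / 47 = 1
2021 = 43 × 47


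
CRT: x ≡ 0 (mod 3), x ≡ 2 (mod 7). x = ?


M = 3*7 = 21
M1 = M/3 = 7, M2 = M/7 = 3
M1^(-1) mod 3 = 1, M2^(-1) mod 7 = 5
x = 0*7*1 + 2*3*5 = 30
30 mod 21 = 9
Check: 9 mod 3 = 0 ✓, 9 mod 7 = 2 ✓

x ≡ 9 (mod 21)


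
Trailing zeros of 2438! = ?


floor(2438/5) = 487
floor(2438/25) = 97
floor(2438/125) = 19
floor(2438/625) = 3
Total = 606

606 trailing zeros


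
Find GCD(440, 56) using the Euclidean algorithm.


440 = 7 * 56 + 48
56 = 1 * 48 + 8
48 = 6 * 8 + 0
GCD = 8


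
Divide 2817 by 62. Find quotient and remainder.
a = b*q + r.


2817 = 62 * 45 + 27
Check: 2790 + 27 = 2817

q = 45, r = 27


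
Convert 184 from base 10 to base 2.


184 (base 10) = 184 (decimal)
184 (decimal) = 10111000 (base 2)


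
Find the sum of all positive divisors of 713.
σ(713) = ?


Divisors of 713: 1, 23, 31, 713
Sum = 1 + 23 + 31 + 713 = 768

σ(713) = 768
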